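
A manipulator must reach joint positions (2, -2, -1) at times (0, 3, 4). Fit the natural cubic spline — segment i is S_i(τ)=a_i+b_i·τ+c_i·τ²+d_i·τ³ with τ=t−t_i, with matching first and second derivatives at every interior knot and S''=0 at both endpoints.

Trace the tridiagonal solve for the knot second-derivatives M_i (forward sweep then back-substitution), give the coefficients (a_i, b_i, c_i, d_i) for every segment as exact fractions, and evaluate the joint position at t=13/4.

Δ: Δ0=-4/3, Δ1=1
row 1: diag=8, rhs=14; c'=1/8, d'=7/4
back: M1=7/4
M: M0=0, M1=7/4, M2=0
seg 0: a=2, c=M0/2=0, d=(M1−M0)/(6·3)=7/72, b=Δ0−h0·(2M0+M1)/6=-53/24
seg 1: a=-2, c=M1/2=7/8, d=(M2−M1)/(6·1)=-7/24, b=Δ1−h1·(2M1+M2)/6=5/12
t_q=13/4 → seg 1, τ=1/4; S=-2+5/12·τ+7/8·τ²+-7/24·τ³=-945/512

  seg 0: a=2 b=-53/24 c=0 d=7/72
  seg 1: a=-2 b=5/12 c=7/8 d=-7/24
S(13/4) = -945/512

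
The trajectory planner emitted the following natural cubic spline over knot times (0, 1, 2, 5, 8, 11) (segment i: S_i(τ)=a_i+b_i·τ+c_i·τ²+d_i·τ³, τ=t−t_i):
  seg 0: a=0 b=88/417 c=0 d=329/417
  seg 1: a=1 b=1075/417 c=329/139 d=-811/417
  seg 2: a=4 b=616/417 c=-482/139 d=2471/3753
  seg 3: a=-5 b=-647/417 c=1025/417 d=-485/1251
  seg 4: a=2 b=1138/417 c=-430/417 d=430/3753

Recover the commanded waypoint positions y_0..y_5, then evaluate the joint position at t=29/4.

y_0 = S_0(0) = a_0 = 0
y_1 = S_1(0) = a_1 = 1
y_2 = S_2(0) = a_2 = 4
y_3 = S_3(0) = a_3 = -5
y_4 = S_4(0) = a_4 = 2
y_5 = S_4(3) = 4
t_q=29/4 is in segment 3 (τ=9/4); S_3(τ)=-4121/8896

y_0=0 y_1=1 y_2=4 y_3=-5 y_4=2 y_5=4
S(29/4) = -4121/8896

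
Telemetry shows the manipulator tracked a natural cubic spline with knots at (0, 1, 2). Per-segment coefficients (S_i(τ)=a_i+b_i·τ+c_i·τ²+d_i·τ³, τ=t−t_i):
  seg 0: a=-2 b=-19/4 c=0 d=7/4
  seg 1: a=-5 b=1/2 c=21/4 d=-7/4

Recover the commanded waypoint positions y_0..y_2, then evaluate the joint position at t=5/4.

y_0 = S_0(0) = a_0 = -2
y_1 = S_1(0) = a_1 = -5
y_2 = S_1(1) = -1
t_q=5/4 is in segment 1 (τ=1/4); S_1(τ)=-1171/256

y_0=-2 y_1=-5 y_2=-1
S(5/4) = -1171/256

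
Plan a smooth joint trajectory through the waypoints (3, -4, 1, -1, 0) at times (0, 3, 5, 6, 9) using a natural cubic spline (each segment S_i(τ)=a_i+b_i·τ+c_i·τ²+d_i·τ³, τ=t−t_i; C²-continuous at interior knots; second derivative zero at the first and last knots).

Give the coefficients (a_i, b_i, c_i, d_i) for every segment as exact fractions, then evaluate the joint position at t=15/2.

Δ: Δ0=-7/3, Δ1=5/2, Δ2=-2, Δ3=1/3
row 1: diag=10, rhs=29; c'=1/5, d'=29/10
row 2: denom=6−2·1/5=28/5; d'=(-27−2·29/10)/(28/5)=-41/7
row 3: denom=8−1·5/28=219/28; d'=(14−1·-41/7)/(219/28)=556/219
back: M3=556/219
back: M2=-41/7−5/28·556/219=-1382/219
back: M1=29/10−1/5·-1382/219=1823/438
M: M0=0, M1=1823/438, M2=-1382/219, M3=556/219, M4=0
seg 0: a=3, c=M0/2=0, d=(M1−M0)/(6·3)=1823/7884, b=Δ0−h0·(2M0+M1)/6=-1289/292
seg 1: a=-4, c=M1/2=1823/876, d=(M2−M1)/(6·2)=-1529/1752, b=Δ1−h1·(2M1+M2)/6=267/146
seg 2: a=1, c=M2/2=-691/219, d=(M3−M2)/(6·1)=323/219, b=Δ2−h2·(2M2+M3)/6=-70/219
seg 3: a=-1, c=M3/2=278/219, d=(M4−M3)/(6·3)=-278/1971, b=Δ3−h3·(2M3+M4)/6=-161/73
t_q=15/2 → seg 3, τ=3/2; S=-1+-161/73·τ+278/219·τ²+-278/1971·τ³=-563/292

  seg 0: a=3 b=-1289/292 c=0 d=1823/7884
  seg 1: a=-4 b=267/146 c=1823/876 d=-1529/1752
  seg 2: a=1 b=-70/219 c=-691/219 d=323/219
  seg 3: a=-1 b=-161/73 c=278/219 d=-278/1971
S(15/2) = -563/292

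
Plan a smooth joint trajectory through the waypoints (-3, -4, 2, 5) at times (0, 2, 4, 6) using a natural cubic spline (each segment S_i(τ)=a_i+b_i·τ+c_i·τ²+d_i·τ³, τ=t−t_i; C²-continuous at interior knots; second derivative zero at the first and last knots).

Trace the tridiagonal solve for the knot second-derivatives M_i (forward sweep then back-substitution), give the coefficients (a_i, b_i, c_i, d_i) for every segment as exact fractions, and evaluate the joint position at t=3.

  seg 0: a=-3 b=-23/15 c=0 d=31/120
  seg 1: a=-4 b=47/30 c=31/20 d=-5/12
  seg 2: a=2 b=83/30 c=-19/20 d=19/120
S(3) = -13/10

Δ: Δ0=-1/2, Δ1=3, Δ2=3/2
row 1: diag=8, rhs=21; c'=1/4, d'=21/8
row 2: denom=8−2·1/4=15/2; d'=(-9−2·21/8)/(15/2)=-19/10
back: M2=-19/10
back: M1=21/8−1/4·-19/10=31/10
M: M0=0, M1=31/10, M2=-19/10, M3=0
seg 0: a=-3, c=M0/2=0, d=(M1−M0)/(6·2)=31/120, b=Δ0−h0·(2M0+M1)/6=-23/15
seg 1: a=-4, c=M1/2=31/20, d=(M2−M1)/(6·2)=-5/12, b=Δ1−h1·(2M1+M2)/6=47/30
seg 2: a=2, c=M2/2=-19/20, d=(M3−M2)/(6·2)=19/120, b=Δ2−h2·(2M2+M3)/6=83/30
t_q=3 → seg 1, τ=1; S=-4+47/30·τ+31/20·τ²+-5/12·τ³=-13/10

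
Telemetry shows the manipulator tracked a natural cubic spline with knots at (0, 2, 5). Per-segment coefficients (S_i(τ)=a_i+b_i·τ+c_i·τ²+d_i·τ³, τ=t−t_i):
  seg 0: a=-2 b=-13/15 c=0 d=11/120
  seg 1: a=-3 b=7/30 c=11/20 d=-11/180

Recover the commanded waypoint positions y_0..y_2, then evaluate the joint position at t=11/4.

y_0 = S_0(0) = a_0 = -2
y_1 = S_1(0) = a_1 = -3
y_2 = S_1(3) = 1
t_q=11/4 is in segment 1 (τ=3/4); S_1(τ)=-3253/1280

y_0=-2 y_1=-3 y_2=1
S(11/4) = -3253/1280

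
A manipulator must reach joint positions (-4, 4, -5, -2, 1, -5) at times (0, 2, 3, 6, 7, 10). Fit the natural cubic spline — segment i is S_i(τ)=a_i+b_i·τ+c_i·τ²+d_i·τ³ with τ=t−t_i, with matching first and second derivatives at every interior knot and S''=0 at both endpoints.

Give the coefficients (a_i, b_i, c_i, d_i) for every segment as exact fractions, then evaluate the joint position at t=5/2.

  seg 0: a=-4 b=2498/281 c=0 d=-687/562
  seg 1: a=4 b=-1624/281 c=-2061/281 d=1156/281
  seg 2: a=-5 b=-2278/281 c=1407/281 d=-554/843
  seg 3: a=-2 b=1178/281 c=-255/281 d=-80/281
  seg 4: a=1 b=428/281 c=-495/281 d=55/281
S(5/2) = -235/1124

Δ: Δ0=4, Δ1=-9, Δ2=1, Δ3=3, Δ4=-2
row 1: diag=6, rhs=-78; c'=1/6, d'=-13
row 2: denom=8−1·1/6=47/6; d'=(60−1·-13)/(47/6)=438/47
row 3: denom=8−3·18/47=322/47; d'=(12−3·438/47)/(322/47)=-375/161
row 4: denom=8−1·47/322=2529/322; d'=(-30−1·-375/161)/(2529/322)=-990/281
back: M4=-990/281
back: M3=-375/161−47/322·-990/281=-510/281
back: M2=438/47−18/47·-510/281=2814/281
back: M1=-13−1/6·2814/281=-4122/281
M: M0=0, M1=-4122/281, M2=2814/281, M3=-510/281, M4=-990/281, M5=0
seg 0: a=-4, c=M0/2=0, d=(M1−M0)/(6·2)=-687/562, b=Δ0−h0·(2M0+M1)/6=2498/281
seg 1: a=4, c=M1/2=-2061/281, d=(M2−M1)/(6·1)=1156/281, b=Δ1−h1·(2M1+M2)/6=-1624/281
seg 2: a=-5, c=M2/2=1407/281, d=(M3−M2)/(6·3)=-554/843, b=Δ2−h2·(2M2+M3)/6=-2278/281
seg 3: a=-2, c=M3/2=-255/281, d=(M4−M3)/(6·1)=-80/281, b=Δ3−h3·(2M3+M4)/6=1178/281
seg 4: a=1, c=M4/2=-495/281, d=(M5−M4)/(6·3)=55/281, b=Δ4−h4·(2M4+M5)/6=428/281
t_q=5/2 → seg 1, τ=1/2; S=4+-1624/281·τ+-2061/281·τ²+1156/281·τ³=-235/1124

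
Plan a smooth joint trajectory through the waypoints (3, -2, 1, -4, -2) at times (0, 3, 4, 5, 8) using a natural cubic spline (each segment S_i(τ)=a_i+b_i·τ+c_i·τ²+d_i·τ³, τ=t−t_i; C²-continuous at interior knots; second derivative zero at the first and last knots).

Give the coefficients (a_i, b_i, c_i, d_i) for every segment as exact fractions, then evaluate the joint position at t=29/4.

Δ: Δ0=-5/3, Δ1=3, Δ2=-5, Δ3=2/3
row 1: diag=8, rhs=28; c'=1/8, d'=7/2
row 2: denom=4−1·1/8=31/8; d'=(-48−1·7/2)/(31/8)=-412/31
row 3: denom=8−1·8/31=240/31; d'=(34−1·-412/31)/(240/31)=733/120
back: M3=733/120
back: M2=-412/31−8/31·733/120=-223/15
back: M1=7/2−1/8·-223/15=643/120
M: M0=0, M1=643/120, M2=-223/15, M3=733/120, M4=0
seg 0: a=3, c=M0/2=0, d=(M1−M0)/(6·3)=643/2160, b=Δ0−h0·(2M0+M1)/6=-1043/240
seg 1: a=-2, c=M1/2=643/240, d=(M2−M1)/(6·1)=-809/240, b=Δ1−h1·(2M1+M2)/6=443/120
seg 2: a=1, c=M2/2=-223/30, d=(M3−M2)/(6·1)=839/240, b=Δ2−h2·(2M2+M3)/6=-17/16
seg 3: a=-4, c=M3/2=733/240, d=(M4−M3)/(6·3)=-733/2160, b=Δ3−h3·(2M3+M4)/6=-653/120
t_q=29/4 → seg 3, τ=9/4; S=-4+-653/120·τ+733/240·τ²+-733/2160·τ³=-4759/1024

  seg 0: a=3 b=-1043/240 c=0 d=643/2160
  seg 1: a=-2 b=443/120 c=643/240 d=-809/240
  seg 2: a=1 b=-17/16 c=-223/30 d=839/240
  seg 3: a=-4 b=-653/120 c=733/240 d=-733/2160
S(29/4) = -4759/1024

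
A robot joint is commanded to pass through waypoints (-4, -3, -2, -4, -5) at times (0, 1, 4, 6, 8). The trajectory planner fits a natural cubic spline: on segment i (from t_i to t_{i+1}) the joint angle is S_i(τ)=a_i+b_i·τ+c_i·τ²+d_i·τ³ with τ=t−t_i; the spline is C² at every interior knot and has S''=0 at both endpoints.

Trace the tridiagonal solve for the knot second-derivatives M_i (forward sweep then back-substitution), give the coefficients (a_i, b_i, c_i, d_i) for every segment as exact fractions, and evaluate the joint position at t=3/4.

  seg 0: a=-4 b=1655/1608 c=0 d=-47/1608
  seg 1: a=-3 b=757/804 c=-47/536 d=-185/4824
  seg 2: a=-2 b=-997/1608 c=-29/67 d=781/6432
  seg 3: a=-4 b=-719/804 c=317/1072 d=-317/6432
S(3/4) = -111159/34304

Δ: Δ0=1, Δ1=1/3, Δ2=-1, Δ3=-1/2
row 1: diag=8, rhs=-4; c'=3/8, d'=-1/2
row 2: denom=10−3·3/8=71/8; d'=(-8−3·-1/2)/(71/8)=-52/71
row 3: denom=8−2·16/71=536/71; d'=(3−2·-52/71)/(536/71)=317/536
back: M3=317/536
back: M2=-52/71−16/71·317/536=-58/67
back: M1=-1/2−3/8·-58/67=-47/268
M: M0=0, M1=-47/268, M2=-58/67, M3=317/536, M4=0
seg 0: a=-4, c=M0/2=0, d=(M1−M0)/(6·1)=-47/1608, b=Δ0−h0·(2M0+M1)/6=1655/1608
seg 1: a=-3, c=M1/2=-47/536, d=(M2−M1)/(6·3)=-185/4824, b=Δ1−h1·(2M1+M2)/6=757/804
seg 2: a=-2, c=M2/2=-29/67, d=(M3−M2)/(6·2)=781/6432, b=Δ2−h2·(2M2+M3)/6=-997/1608
seg 3: a=-4, c=M3/2=317/1072, d=(M4−M3)/(6·2)=-317/6432, b=Δ3−h3·(2M3+M4)/6=-719/804
t_q=3/4 → seg 0, τ=3/4; S=-4+1655/1608·τ+0·τ²+-47/1608·τ³=-111159/34304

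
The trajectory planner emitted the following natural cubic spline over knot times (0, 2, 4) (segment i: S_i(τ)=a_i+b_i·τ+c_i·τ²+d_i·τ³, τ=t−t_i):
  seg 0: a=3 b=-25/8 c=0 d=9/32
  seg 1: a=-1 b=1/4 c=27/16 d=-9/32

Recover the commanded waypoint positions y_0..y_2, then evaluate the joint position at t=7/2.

y_0 = S_0(0) = a_0 = 3
y_1 = S_1(0) = a_1 = -1
y_2 = S_1(2) = 4
t_q=7/2 is in segment 1 (τ=3/2); S_1(τ)=569/256

y_0=3 y_1=-1 y_2=4
S(7/2) = 569/256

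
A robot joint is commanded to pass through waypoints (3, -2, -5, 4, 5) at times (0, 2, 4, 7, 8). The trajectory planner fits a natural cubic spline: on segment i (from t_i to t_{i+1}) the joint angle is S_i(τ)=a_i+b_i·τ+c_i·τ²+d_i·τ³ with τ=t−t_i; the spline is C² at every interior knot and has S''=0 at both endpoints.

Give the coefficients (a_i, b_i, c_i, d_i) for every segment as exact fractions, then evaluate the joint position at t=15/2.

Δ: Δ0=-5/2, Δ1=-3/2, Δ2=3, Δ3=1
row 1: diag=8, rhs=6; c'=1/4, d'=3/4
row 2: denom=10−2·1/4=19/2; d'=(27−2·3/4)/(19/2)=51/19
row 3: denom=8−3·6/19=134/19; d'=(-12−3·51/19)/(134/19)=-381/134
back: M3=-381/134
back: M2=51/19−6/19·-381/134=240/67
back: M1=3/4−1/4·240/67=-39/268
M: M0=0, M1=-39/268, M2=240/67, M3=-381/134, M4=0
seg 0: a=3, c=M0/2=0, d=(M1−M0)/(6·2)=-13/1072, b=Δ0−h0·(2M0+M1)/6=-657/268
seg 1: a=-2, c=M1/2=-39/536, d=(M2−M1)/(6·2)=333/1072, b=Δ1−h1·(2M1+M2)/6=-174/67
seg 2: a=-5, c=M2/2=120/67, d=(M3−M2)/(6·3)=-287/804, b=Δ2−h2·(2M2+M3)/6=225/268
seg 3: a=4, c=M3/2=-381/268, d=(M4−M3)/(6·1)=127/268, b=Δ3−h3·(2M3+M4)/6=261/134
t_q=15/2 → seg 3, τ=1/2; S=4+261/134·τ+-381/268·τ²+127/268·τ³=10029/2144

  seg 0: a=3 b=-657/268 c=0 d=-13/1072
  seg 1: a=-2 b=-174/67 c=-39/536 d=333/1072
  seg 2: a=-5 b=225/268 c=120/67 d=-287/804
  seg 3: a=4 b=261/134 c=-381/268 d=127/268
S(15/2) = 10029/2144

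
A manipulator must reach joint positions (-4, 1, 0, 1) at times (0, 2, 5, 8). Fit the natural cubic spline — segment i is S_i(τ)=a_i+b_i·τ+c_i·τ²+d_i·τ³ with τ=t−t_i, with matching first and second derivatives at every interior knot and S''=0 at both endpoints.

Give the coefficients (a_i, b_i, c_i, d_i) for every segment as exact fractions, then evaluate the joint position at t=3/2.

Δ: Δ0=5/2, Δ1=-1/3, Δ2=1/3
row 1: diag=10, rhs=-17; c'=3/10, d'=-17/10
row 2: denom=12−3·3/10=111/10; d'=(4−3·-17/10)/(111/10)=91/111
back: M2=91/111
back: M1=-17/10−3/10·91/111=-72/37
M: M0=0, M1=-72/37, M2=91/111, M3=0
seg 0: a=-4, c=M0/2=0, d=(M1−M0)/(6·2)=-6/37, b=Δ0−h0·(2M0+M1)/6=233/74
seg 1: a=1, c=M1/2=-36/37, d=(M2−M1)/(6·3)=307/1998, b=Δ1−h1·(2M1+M2)/6=89/74
seg 2: a=0, c=M2/2=91/222, d=(M3−M2)/(6·3)=-91/1998, b=Δ2−h2·(2M2+M3)/6=-18/37
t_q=3/2 → seg 0, τ=3/2; S=-4+233/74·τ+0·τ²+-6/37·τ³=13/74

  seg 0: a=-4 b=233/74 c=0 d=-6/37
  seg 1: a=1 b=89/74 c=-36/37 d=307/1998
  seg 2: a=0 b=-18/37 c=91/222 d=-91/1998
S(3/2) = 13/74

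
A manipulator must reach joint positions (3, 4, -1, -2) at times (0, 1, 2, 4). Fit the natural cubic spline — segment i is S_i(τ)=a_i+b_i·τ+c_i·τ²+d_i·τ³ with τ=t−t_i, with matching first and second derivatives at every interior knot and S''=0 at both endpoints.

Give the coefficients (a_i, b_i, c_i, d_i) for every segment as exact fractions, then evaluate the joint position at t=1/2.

  seg 0: a=3 b=127/46 c=0 d=-81/46
  seg 1: a=4 b=-58/23 c=-243/46 d=129/46
  seg 2: a=-1 b=-215/46 c=72/23 d=-12/23
S(1/2) = 1531/368

Δ: Δ0=1, Δ1=-5, Δ2=-1/2
row 1: diag=4, rhs=-36; c'=1/4, d'=-9
row 2: denom=6−1·1/4=23/4; d'=(27−1·-9)/(23/4)=144/23
back: M2=144/23
back: M1=-9−1/4·144/23=-243/23
M: M0=0, M1=-243/23, M2=144/23, M3=0
seg 0: a=3, c=M0/2=0, d=(M1−M0)/(6·1)=-81/46, b=Δ0−h0·(2M0+M1)/6=127/46
seg 1: a=4, c=M1/2=-243/46, d=(M2−M1)/(6·1)=129/46, b=Δ1−h1·(2M1+M2)/6=-58/23
seg 2: a=-1, c=M2/2=72/23, d=(M3−M2)/(6·2)=-12/23, b=Δ2−h2·(2M2+M3)/6=-215/46
t_q=1/2 → seg 0, τ=1/2; S=3+127/46·τ+0·τ²+-81/46·τ³=1531/368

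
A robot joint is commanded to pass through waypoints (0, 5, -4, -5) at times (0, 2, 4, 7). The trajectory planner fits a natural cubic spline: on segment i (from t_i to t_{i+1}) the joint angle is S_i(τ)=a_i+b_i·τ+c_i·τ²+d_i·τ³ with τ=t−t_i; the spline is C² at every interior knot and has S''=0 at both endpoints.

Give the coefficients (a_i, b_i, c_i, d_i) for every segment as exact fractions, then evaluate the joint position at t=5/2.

Δ: Δ0=5/2, Δ1=-9/2, Δ2=-1/3
row 1: diag=8, rhs=-42; c'=1/4, d'=-21/4
row 2: denom=10−2·1/4=19/2; d'=(25−2·-21/4)/(19/2)=71/19
back: M2=71/19
back: M1=-21/4−1/4·71/19=-235/38
M: M0=0, M1=-235/38, M2=71/19, M3=0
seg 0: a=0, c=M0/2=0, d=(M1−M0)/(6·2)=-235/456, b=Δ0−h0·(2M0+M1)/6=260/57
seg 1: a=5, c=M1/2=-235/76, d=(M2−M1)/(6·2)=377/456, b=Δ1−h1·(2M1+M2)/6=-185/114
seg 2: a=-4, c=M2/2=71/38, d=(M3−M2)/(6·3)=-71/342, b=Δ2−h2·(2M2+M3)/6=-232/57
t_q=5/2 → seg 1, τ=1/2; S=5+-185/114·τ+-235/76·τ²+377/456·τ³=4279/1216

  seg 0: a=0 b=260/57 c=0 d=-235/456
  seg 1: a=5 b=-185/114 c=-235/76 d=377/456
  seg 2: a=-4 b=-232/57 c=71/38 d=-71/342
S(5/2) = 4279/1216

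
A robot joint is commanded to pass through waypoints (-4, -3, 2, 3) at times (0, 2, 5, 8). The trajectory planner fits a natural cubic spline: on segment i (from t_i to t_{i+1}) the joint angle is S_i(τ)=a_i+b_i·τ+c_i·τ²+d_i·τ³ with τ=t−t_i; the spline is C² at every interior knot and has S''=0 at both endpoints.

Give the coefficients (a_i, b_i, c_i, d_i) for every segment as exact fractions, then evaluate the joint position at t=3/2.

  seg 0: a=-4 b=13/74 c=0 d=3/37
  seg 1: a=-3 b=85/74 c=18/37 d=-209/1998
  seg 2: a=2 b=46/37 c=-101/222 d=101/1998
S(3/2) = -1025/296

Δ: Δ0=1/2, Δ1=5/3, Δ2=1/3
row 1: diag=10, rhs=7; c'=3/10, d'=7/10
row 2: denom=12−3·3/10=111/10; d'=(-8−3·7/10)/(111/10)=-101/111
back: M2=-101/111
back: M1=7/10−3/10·-101/111=36/37
M: M0=0, M1=36/37, M2=-101/111, M3=0
seg 0: a=-4, c=M0/2=0, d=(M1−M0)/(6·2)=3/37, b=Δ0−h0·(2M0+M1)/6=13/74
seg 1: a=-3, c=M1/2=18/37, d=(M2−M1)/(6·3)=-209/1998, b=Δ1−h1·(2M1+M2)/6=85/74
seg 2: a=2, c=M2/2=-101/222, d=(M3−M2)/(6·3)=101/1998, b=Δ2−h2·(2M2+M3)/6=46/37
t_q=3/2 → seg 0, τ=3/2; S=-4+13/74·τ+0·τ²+3/37·τ³=-1025/296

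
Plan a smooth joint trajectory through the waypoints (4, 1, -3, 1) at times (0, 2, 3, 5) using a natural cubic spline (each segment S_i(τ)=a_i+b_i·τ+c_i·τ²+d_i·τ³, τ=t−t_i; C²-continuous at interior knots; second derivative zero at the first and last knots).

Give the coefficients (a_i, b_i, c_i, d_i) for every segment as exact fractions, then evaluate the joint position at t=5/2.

Δ: Δ0=-3/2, Δ1=-4, Δ2=2
row 1: diag=6, rhs=-15; c'=1/6, d'=-5/2
row 2: denom=6−1·1/6=35/6; d'=(36−1·-5/2)/(35/6)=33/5
back: M2=33/5
back: M1=-5/2−1/6·33/5=-18/5
M: M0=0, M1=-18/5, M2=33/5, M3=0
seg 0: a=4, c=M0/2=0, d=(M1−M0)/(6·2)=-3/10, b=Δ0−h0·(2M0+M1)/6=-3/10
seg 1: a=1, c=M1/2=-9/5, d=(M2−M1)/(6·1)=17/10, b=Δ1−h1·(2M1+M2)/6=-39/10
seg 2: a=-3, c=M2/2=33/10, d=(M3−M2)/(6·2)=-11/20, b=Δ2−h2·(2M2+M3)/6=-12/5
t_q=5/2 → seg 1, τ=1/2; S=1+-39/10·τ+-9/5·τ²+17/10·τ³=-19/16

  seg 0: a=4 b=-3/10 c=0 d=-3/10
  seg 1: a=1 b=-39/10 c=-9/5 d=17/10
  seg 2: a=-3 b=-12/5 c=33/10 d=-11/20
S(5/2) = -19/16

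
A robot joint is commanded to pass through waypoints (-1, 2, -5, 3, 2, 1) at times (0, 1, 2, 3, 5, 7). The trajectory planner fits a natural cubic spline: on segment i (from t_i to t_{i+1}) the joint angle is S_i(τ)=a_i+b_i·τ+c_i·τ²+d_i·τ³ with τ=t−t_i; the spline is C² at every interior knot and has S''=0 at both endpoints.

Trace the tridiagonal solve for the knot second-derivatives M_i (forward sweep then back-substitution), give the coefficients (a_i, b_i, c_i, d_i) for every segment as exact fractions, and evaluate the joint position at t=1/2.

Δ: Δ0=3, Δ1=-7, Δ2=8, Δ3=-1/2, Δ4=-1/2
row 1: diag=4, rhs=-60; c'=1/4, d'=-15
row 2: denom=4−1·1/4=15/4; d'=(90−1·-15)/(15/4)=28
row 3: denom=6−1·4/15=86/15; d'=(-51−1·28)/(86/15)=-1185/86
row 4: denom=8−2·15/43=314/43; d'=(0−2·-1185/86)/(314/43)=1185/314
back: M4=1185/314
back: M3=-1185/86−15/43·1185/314=-2370/157
back: M2=28−4/15·-2370/157=5028/157
back: M1=-15−1/4·5028/157=-3612/157
M: M0=0, M1=-3612/157, M2=5028/157, M3=-2370/157, M4=1185/314, M5=0
seg 0: a=-1, c=M0/2=0, d=(M1−M0)/(6·1)=-602/157, b=Δ0−h0·(2M0+M1)/6=1073/157
seg 1: a=2, c=M1/2=-1806/157, d=(M2−M1)/(6·1)=1440/157, b=Δ1−h1·(2M1+M2)/6=-733/157
seg 2: a=-5, c=M2/2=2514/157, d=(M3−M2)/(6·1)=-1233/157, b=Δ2−h2·(2M2+M3)/6=-25/157
seg 3: a=3, c=M3/2=-1185/157, d=(M4−M3)/(6·2)=1975/1256, b=Δ3−h3·(2M3+M4)/6=1304/157
seg 4: a=2, c=M4/2=1185/628, d=(M5−M4)/(6·2)=-395/1256, b=Δ4−h4·(2M4+M5)/6=-947/314
t_q=1/2 → seg 0, τ=1/2; S=-1+1073/157·τ+0·τ²+-602/157·τ³=1217/628

  seg 0: a=-1 b=1073/157 c=0 d=-602/157
  seg 1: a=2 b=-733/157 c=-1806/157 d=1440/157
  seg 2: a=-5 b=-25/157 c=2514/157 d=-1233/157
  seg 3: a=3 b=1304/157 c=-1185/157 d=1975/1256
  seg 4: a=2 b=-947/314 c=1185/628 d=-395/1256
S(1/2) = 1217/628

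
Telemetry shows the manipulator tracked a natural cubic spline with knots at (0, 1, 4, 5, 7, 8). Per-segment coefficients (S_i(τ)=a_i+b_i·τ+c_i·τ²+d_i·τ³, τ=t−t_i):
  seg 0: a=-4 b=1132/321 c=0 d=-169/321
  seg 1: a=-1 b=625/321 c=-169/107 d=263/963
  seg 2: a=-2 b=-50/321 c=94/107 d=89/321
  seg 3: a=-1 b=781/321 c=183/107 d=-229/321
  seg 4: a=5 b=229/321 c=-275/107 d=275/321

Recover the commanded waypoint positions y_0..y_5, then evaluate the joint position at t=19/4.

y_0=-4 y_1=-1 y_2=-2 y_3=-1 y_4=5 y_5=4
S(19/4) = -10311/6848

y_0 = S_0(0) = a_0 = -4
y_1 = S_1(0) = a_1 = -1
y_2 = S_2(0) = a_2 = -2
y_3 = S_3(0) = a_3 = -1
y_4 = S_4(0) = a_4 = 5
y_5 = S_4(1) = 4
t_q=19/4 is in segment 2 (τ=3/4); S_2(τ)=-10311/6848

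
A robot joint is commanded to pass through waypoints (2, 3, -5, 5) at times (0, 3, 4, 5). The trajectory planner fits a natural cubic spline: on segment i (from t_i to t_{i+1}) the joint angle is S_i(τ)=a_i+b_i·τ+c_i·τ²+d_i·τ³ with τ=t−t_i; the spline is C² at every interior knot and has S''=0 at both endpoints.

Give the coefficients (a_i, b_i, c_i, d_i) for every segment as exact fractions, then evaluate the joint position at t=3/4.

  seg 0: a=2 b=493/93 c=0 d=-154/279
  seg 1: a=3 b=-893/93 c=-154/31 d=611/93
  seg 2: a=-5 b=16/93 c=457/31 d=-457/93
S(3/4) = 5697/992

Δ: Δ0=1/3, Δ1=-8, Δ2=10
row 1: diag=8, rhs=-50; c'=1/8, d'=-25/4
row 2: denom=4−1·1/8=31/8; d'=(108−1·-25/4)/(31/8)=914/31
back: M2=914/31
back: M1=-25/4−1/8·914/31=-308/31
M: M0=0, M1=-308/31, M2=914/31, M3=0
seg 0: a=2, c=M0/2=0, d=(M1−M0)/(6·3)=-154/279, b=Δ0−h0·(2M0+M1)/6=493/93
seg 1: a=3, c=M1/2=-154/31, d=(M2−M1)/(6·1)=611/93, b=Δ1−h1·(2M1+M2)/6=-893/93
seg 2: a=-5, c=M2/2=457/31, d=(M3−M2)/(6·1)=-457/93, b=Δ2−h2·(2M2+M3)/6=16/93
t_q=3/4 → seg 0, τ=3/4; S=2+493/93·τ+0·τ²+-154/279·τ³=5697/992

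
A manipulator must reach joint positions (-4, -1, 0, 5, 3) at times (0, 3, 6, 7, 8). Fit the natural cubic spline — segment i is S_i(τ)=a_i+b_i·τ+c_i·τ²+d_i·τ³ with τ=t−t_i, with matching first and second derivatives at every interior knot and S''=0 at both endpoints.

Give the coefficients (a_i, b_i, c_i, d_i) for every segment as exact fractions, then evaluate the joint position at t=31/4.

  seg 0: a=-4 b=629/336 c=0 d=-293/3024
  seg 1: a=-1 b=-125/168 c=-293/336 d=1241/3024
  seg 2: a=0 b=245/48 c=79/28 d=-983/336
  seg 3: a=5 b=331/168 c=-667/112 d=667/336
S(31/4) = 28423/7168

Δ: Δ0=1, Δ1=1/3, Δ2=5, Δ3=-2
row 1: diag=12, rhs=-4; c'=1/4, d'=-1/3
row 2: denom=8−3·1/4=29/4; d'=(28−3·-1/3)/(29/4)=4
row 3: denom=4−1·4/29=112/29; d'=(-42−1·4)/(112/29)=-667/56
back: M3=-667/56
back: M2=4−4/29·-667/56=79/14
back: M1=-1/3−1/4·79/14=-293/168
M: M0=0, M1=-293/168, M2=79/14, M3=-667/56, M4=0
seg 0: a=-4, c=M0/2=0, d=(M1−M0)/(6·3)=-293/3024, b=Δ0−h0·(2M0+M1)/6=629/336
seg 1: a=-1, c=M1/2=-293/336, d=(M2−M1)/(6·3)=1241/3024, b=Δ1−h1·(2M1+M2)/6=-125/168
seg 2: a=0, c=M2/2=79/28, d=(M3−M2)/(6·1)=-983/336, b=Δ2−h2·(2M2+M3)/6=245/48
seg 3: a=5, c=M3/2=-667/112, d=(M4−M3)/(6·1)=667/336, b=Δ3−h3·(2M3+M4)/6=331/168
t_q=31/4 → seg 3, τ=3/4; S=5+331/168·τ+-667/112·τ²+667/336·τ³=28423/7168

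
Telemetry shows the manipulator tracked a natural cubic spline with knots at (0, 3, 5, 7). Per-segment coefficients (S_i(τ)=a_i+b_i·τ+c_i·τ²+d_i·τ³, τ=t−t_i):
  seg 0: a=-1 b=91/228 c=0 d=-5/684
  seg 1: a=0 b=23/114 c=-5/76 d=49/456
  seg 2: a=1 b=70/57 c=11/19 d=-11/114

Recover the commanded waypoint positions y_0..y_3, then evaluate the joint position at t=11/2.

y_0=-1 y_1=0 y_2=1 y_3=5
S(11/2) = 531/304

y_0 = S_0(0) = a_0 = -1
y_1 = S_1(0) = a_1 = 0
y_2 = S_2(0) = a_2 = 1
y_3 = S_2(2) = 5
t_q=11/2 is in segment 2 (τ=1/2); S_2(τ)=531/304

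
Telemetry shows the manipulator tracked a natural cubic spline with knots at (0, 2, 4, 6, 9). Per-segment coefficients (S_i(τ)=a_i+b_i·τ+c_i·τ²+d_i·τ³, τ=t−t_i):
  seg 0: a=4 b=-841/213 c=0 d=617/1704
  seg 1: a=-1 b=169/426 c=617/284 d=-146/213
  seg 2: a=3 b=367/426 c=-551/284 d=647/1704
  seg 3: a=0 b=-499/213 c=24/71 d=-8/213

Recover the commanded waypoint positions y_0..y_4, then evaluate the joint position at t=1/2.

y_0=4 y_1=-1 y_2=3 y_3=0 y_4=-5
S(1/2) = 9411/4544

y_0 = S_0(0) = a_0 = 4
y_1 = S_1(0) = a_1 = -1
y_2 = S_2(0) = a_2 = 3
y_3 = S_3(0) = a_3 = 0
y_4 = S_3(3) = -5
t_q=1/2 is in segment 0 (τ=1/2); S_0(τ)=9411/4544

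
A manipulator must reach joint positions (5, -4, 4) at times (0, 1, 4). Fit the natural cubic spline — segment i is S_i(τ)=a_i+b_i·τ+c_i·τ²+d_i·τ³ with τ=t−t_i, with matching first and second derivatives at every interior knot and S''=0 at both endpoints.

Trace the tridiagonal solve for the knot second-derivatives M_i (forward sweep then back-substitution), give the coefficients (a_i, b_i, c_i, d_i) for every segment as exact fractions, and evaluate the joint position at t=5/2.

Δ: Δ0=-9, Δ1=8/3
row 1: diag=8, rhs=70; c'=3/8, d'=35/4
back: M1=35/4
M: M0=0, M1=35/4, M2=0
seg 0: a=5, c=M0/2=0, d=(M1−M0)/(6·1)=35/24, b=Δ0−h0·(2M0+M1)/6=-251/24
seg 1: a=-4, c=M1/2=35/8, d=(M2−M1)/(6·3)=-35/72, b=Δ1−h1·(2M1+M2)/6=-73/12
t_q=5/2 → seg 1, τ=3/2; S=-4+-73/12·τ+35/8·τ²+-35/72·τ³=-315/64

  seg 0: a=5 b=-251/24 c=0 d=35/24
  seg 1: a=-4 b=-73/12 c=35/8 d=-35/72
S(5/2) = -315/64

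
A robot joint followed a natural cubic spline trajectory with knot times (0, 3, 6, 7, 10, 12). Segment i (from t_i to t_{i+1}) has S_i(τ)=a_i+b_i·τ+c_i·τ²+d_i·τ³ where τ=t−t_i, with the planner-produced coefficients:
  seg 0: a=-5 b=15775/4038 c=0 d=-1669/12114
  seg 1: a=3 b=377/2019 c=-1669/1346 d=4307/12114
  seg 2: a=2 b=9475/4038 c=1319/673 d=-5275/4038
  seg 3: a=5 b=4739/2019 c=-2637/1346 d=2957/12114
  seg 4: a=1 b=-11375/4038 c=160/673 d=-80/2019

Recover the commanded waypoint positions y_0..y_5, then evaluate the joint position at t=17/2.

y_0=-5 y_1=3 y_2=2 y_3=5 y_4=1 y_5=-4
S(17/2) = 53157/10768

y_0 = S_0(0) = a_0 = -5
y_1 = S_1(0) = a_1 = 3
y_2 = S_2(0) = a_2 = 2
y_3 = S_3(0) = a_3 = 5
y_4 = S_4(0) = a_4 = 1
y_5 = S_4(2) = -4
t_q=17/2 is in segment 3 (τ=3/2); S_3(τ)=53157/10768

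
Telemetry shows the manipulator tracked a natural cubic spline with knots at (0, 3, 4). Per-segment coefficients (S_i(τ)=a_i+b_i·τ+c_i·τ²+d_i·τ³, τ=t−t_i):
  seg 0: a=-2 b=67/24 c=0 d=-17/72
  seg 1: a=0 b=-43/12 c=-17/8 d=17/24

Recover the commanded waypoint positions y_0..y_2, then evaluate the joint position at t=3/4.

y_0=-2 y_1=0 y_2=-5
S(3/4) = -3/512

y_0 = S_0(0) = a_0 = -2
y_1 = S_1(0) = a_1 = 0
y_2 = S_1(1) = -5
t_q=3/4 is in segment 0 (τ=3/4); S_0(τ)=-3/512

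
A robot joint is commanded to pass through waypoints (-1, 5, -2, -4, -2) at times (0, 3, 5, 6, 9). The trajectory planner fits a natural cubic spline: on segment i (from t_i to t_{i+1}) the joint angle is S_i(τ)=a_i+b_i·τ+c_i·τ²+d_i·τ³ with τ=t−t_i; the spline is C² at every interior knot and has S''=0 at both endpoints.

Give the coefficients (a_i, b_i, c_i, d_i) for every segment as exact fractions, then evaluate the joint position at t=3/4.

Δ: Δ0=2, Δ1=-7/2, Δ2=-2, Δ3=2/3
row 1: diag=10, rhs=-33; c'=1/5, d'=-33/10
row 2: denom=6−2·1/5=28/5; d'=(9−2·-33/10)/(28/5)=39/14
row 3: denom=8−1·5/28=219/28; d'=(16−1·39/14)/(219/28)=370/219
back: M3=370/219
back: M2=39/14−5/28·370/219=544/219
back: M1=-33/10−1/5·544/219=-1663/438
M: M0=0, M1=-1663/438, M2=544/219, M3=370/219, M4=0
seg 0: a=-1, c=M0/2=0, d=(M1−M0)/(6·3)=-1663/7884, b=Δ0−h0·(2M0+M1)/6=3415/876
seg 1: a=5, c=M1/2=-1663/876, d=(M2−M1)/(6·2)=917/1752, b=Δ1−h1·(2M1+M2)/6=-787/438
seg 2: a=-2, c=M2/2=272/219, d=(M3−M2)/(6·1)=-29/219, b=Δ2−h2·(2M2+M3)/6=-227/73
seg 3: a=-4, c=M3/2=185/219, d=(M4−M3)/(6·3)=-185/1971, b=Δ3−h3·(2M3+M4)/6=-224/219
t_q=3/4 → seg 0, τ=3/4; S=-1+3415/876·τ+0·τ²+-1663/7884·τ³=34289/18688

  seg 0: a=-1 b=3415/876 c=0 d=-1663/7884
  seg 1: a=5 b=-787/438 c=-1663/876 d=917/1752
  seg 2: a=-2 b=-227/73 c=272/219 d=-29/219
  seg 3: a=-4 b=-224/219 c=185/219 d=-185/1971
S(3/4) = 34289/18688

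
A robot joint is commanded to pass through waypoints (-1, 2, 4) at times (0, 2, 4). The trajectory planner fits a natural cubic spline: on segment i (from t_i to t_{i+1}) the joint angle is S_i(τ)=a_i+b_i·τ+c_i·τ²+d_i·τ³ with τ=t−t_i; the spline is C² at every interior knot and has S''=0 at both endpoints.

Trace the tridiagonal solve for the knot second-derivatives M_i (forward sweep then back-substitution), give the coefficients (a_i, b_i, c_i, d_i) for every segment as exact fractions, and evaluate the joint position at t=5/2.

  seg 0: a=-1 b=13/8 c=0 d=-1/32
  seg 1: a=2 b=5/4 c=-3/16 d=1/32
S(5/2) = 661/256

Δ: Δ0=3/2, Δ1=1
row 1: diag=8, rhs=-3; c'=1/4, d'=-3/8
back: M1=-3/8
M: M0=0, M1=-3/8, M2=0
seg 0: a=-1, c=M0/2=0, d=(M1−M0)/(6·2)=-1/32, b=Δ0−h0·(2M0+M1)/6=13/8
seg 1: a=2, c=M1/2=-3/16, d=(M2−M1)/(6·2)=1/32, b=Δ1−h1·(2M1+M2)/6=5/4
t_q=5/2 → seg 1, τ=1/2; S=2+5/4·τ+-3/16·τ²+1/32·τ³=661/256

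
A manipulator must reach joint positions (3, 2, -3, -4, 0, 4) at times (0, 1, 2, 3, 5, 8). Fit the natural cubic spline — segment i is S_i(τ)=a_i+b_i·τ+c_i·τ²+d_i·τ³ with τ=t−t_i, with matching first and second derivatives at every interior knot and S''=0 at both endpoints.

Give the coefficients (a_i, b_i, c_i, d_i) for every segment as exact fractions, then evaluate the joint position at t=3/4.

  seg 0: a=3 b=373/1200 c=0 d=-1573/1200
  seg 1: a=2 b=-2173/600 c=-1573/400 d=613/240
  seg 2: a=-3 b=-4589/1200 c=373/100 d=-1087/1200
  seg 3: a=-4 b=551/600 c=81/80 d=-283/1200
  seg 4: a=0 b=1283/600 c=-161/400 d=161/3600
S(3/4) = 68611/25600

Δ: Δ0=-1, Δ1=-5, Δ2=-1, Δ3=2, Δ4=4/3
row 1: diag=4, rhs=-24; c'=1/4, d'=-6
row 2: denom=4−1·1/4=15/4; d'=(24−1·-6)/(15/4)=8
row 3: denom=6−1·4/15=86/15; d'=(18−1·8)/(86/15)=75/43
row 4: denom=10−2·15/43=400/43; d'=(-4−2·75/43)/(400/43)=-161/200
back: M4=-161/200
back: M3=75/43−15/43·-161/200=81/40
back: M2=8−4/15·81/40=373/50
back: M1=-6−1/4·373/50=-1573/200
M: M0=0, M1=-1573/200, M2=373/50, M3=81/40, M4=-161/200, M5=0
seg 0: a=3, c=M0/2=0, d=(M1−M0)/(6·1)=-1573/1200, b=Δ0−h0·(2M0+M1)/6=373/1200
seg 1: a=2, c=M1/2=-1573/400, d=(M2−M1)/(6·1)=613/240, b=Δ1−h1·(2M1+M2)/6=-2173/600
seg 2: a=-3, c=M2/2=373/100, d=(M3−M2)/(6·1)=-1087/1200, b=Δ2−h2·(2M2+M3)/6=-4589/1200
seg 3: a=-4, c=M3/2=81/80, d=(M4−M3)/(6·2)=-283/1200, b=Δ3−h3·(2M3+M4)/6=551/600
seg 4: a=0, c=M4/2=-161/400, d=(M5−M4)/(6·3)=161/3600, b=Δ4−h4·(2M4+M5)/6=1283/600
t_q=3/4 → seg 0, τ=3/4; S=3+373/1200·τ+0·τ²+-1573/1200·τ³=68611/25600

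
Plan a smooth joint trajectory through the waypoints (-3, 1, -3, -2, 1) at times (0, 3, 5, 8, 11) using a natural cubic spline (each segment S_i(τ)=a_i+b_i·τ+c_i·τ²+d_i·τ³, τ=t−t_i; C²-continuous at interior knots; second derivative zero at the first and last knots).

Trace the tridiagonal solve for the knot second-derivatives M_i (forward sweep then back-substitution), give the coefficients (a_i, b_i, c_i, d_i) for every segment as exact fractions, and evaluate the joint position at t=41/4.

Δ: Δ0=4/3, Δ1=-2, Δ2=1/3, Δ3=1
row 1: diag=10, rhs=-20; c'=1/5, d'=-2
row 2: denom=10−2·1/5=48/5; d'=(14−2·-2)/(48/5)=15/8
row 3: denom=12−3·5/16=177/16; d'=(4−3·15/8)/(177/16)=-26/177
back: M3=-26/177
back: M2=15/8−5/16·-26/177=340/177
back: M1=-2−1/5·340/177=-422/177
M: M0=0, M1=-422/177, M2=340/177, M3=-26/177, M4=0
seg 0: a=-3, c=M0/2=0, d=(M1−M0)/(6·3)=-211/1593, b=Δ0−h0·(2M0+M1)/6=149/59
seg 1: a=1, c=M1/2=-211/177, d=(M2−M1)/(6·2)=127/354, b=Δ1−h1·(2M1+M2)/6=-62/59
seg 2: a=-3, c=M2/2=170/177, d=(M3−M2)/(6·3)=-61/531, b=Δ2−h2·(2M2+M3)/6=-268/177
seg 3: a=-2, c=M3/2=-13/177, d=(M4−M3)/(6·3)=13/1593, b=Δ3−h3·(2M3+M4)/6=203/177
t_q=41/4 → seg 3, τ=9/4; S=-2+203/177·τ+-13/177·τ²+13/1593·τ³=1139/3776

  seg 0: a=-3 b=149/59 c=0 d=-211/1593
  seg 1: a=1 b=-62/59 c=-211/177 d=127/354
  seg 2: a=-3 b=-268/177 c=170/177 d=-61/531
  seg 3: a=-2 b=203/177 c=-13/177 d=13/1593
S(41/4) = 1139/3776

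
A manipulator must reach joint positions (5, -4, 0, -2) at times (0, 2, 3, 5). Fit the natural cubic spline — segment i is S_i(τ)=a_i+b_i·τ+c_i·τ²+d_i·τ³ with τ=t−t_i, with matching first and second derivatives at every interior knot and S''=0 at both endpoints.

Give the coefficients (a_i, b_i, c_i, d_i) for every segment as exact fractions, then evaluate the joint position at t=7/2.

Δ: Δ0=-9/2, Δ1=4, Δ2=-1
row 1: diag=6, rhs=51; c'=1/6, d'=17/2
row 2: denom=6−1·1/6=35/6; d'=(-30−1·17/2)/(35/6)=-33/5
back: M2=-33/5
back: M1=17/2−1/6·-33/5=48/5
M: M0=0, M1=48/5, M2=-33/5, M3=0
seg 0: a=5, c=M0/2=0, d=(M1−M0)/(6·2)=4/5, b=Δ0−h0·(2M0+M1)/6=-77/10
seg 1: a=-4, c=M1/2=24/5, d=(M2−M1)/(6·1)=-27/10, b=Δ1−h1·(2M1+M2)/6=19/10
seg 2: a=0, c=M2/2=-33/10, d=(M3−M2)/(6·2)=11/20, b=Δ2−h2·(2M2+M3)/6=17/5
t_q=7/2 → seg 2, τ=1/2; S=0+17/5·τ+-33/10·τ²+11/20·τ³=151/160

  seg 0: a=5 b=-77/10 c=0 d=4/5
  seg 1: a=-4 b=19/10 c=24/5 d=-27/10
  seg 2: a=0 b=17/5 c=-33/10 d=11/20
S(7/2) = 151/160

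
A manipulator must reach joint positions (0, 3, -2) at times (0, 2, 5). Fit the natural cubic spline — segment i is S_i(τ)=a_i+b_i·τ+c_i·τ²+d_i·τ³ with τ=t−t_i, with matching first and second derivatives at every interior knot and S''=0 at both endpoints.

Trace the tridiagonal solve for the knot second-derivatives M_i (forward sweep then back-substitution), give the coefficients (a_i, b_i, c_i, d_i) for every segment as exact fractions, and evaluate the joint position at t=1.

  seg 0: a=0 b=32/15 c=0 d=-19/120
  seg 1: a=3 b=7/30 c=-19/20 d=19/180
S(1) = 79/40

Δ: Δ0=3/2, Δ1=-5/3
row 1: diag=10, rhs=-19; c'=3/10, d'=-19/10
back: M1=-19/10
M: M0=0, M1=-19/10, M2=0
seg 0: a=0, c=M0/2=0, d=(M1−M0)/(6·2)=-19/120, b=Δ0−h0·(2M0+M1)/6=32/15
seg 1: a=3, c=M1/2=-19/20, d=(M2−M1)/(6·3)=19/180, b=Δ1−h1·(2M1+M2)/6=7/30
t_q=1 → seg 0, τ=1; S=0+32/15·τ+0·τ²+-19/120·τ³=79/40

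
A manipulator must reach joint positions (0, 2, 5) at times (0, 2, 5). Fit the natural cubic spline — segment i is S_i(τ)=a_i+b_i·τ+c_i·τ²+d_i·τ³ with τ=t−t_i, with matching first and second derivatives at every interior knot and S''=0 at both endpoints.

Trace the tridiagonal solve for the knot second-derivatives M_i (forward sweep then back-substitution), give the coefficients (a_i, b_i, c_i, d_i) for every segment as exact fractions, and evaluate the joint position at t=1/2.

Δ: Δ0=1, Δ1=1
row 1: diag=10, rhs=0; c'=3/10, d'=0
back: M1=0
M: M0=0, M1=0, M2=0
seg 0: a=0, c=M0/2=0, d=(M1−M0)/(6·2)=0, b=Δ0−h0·(2M0+M1)/6=1
seg 1: a=2, c=M1/2=0, d=(M2−M1)/(6·3)=0, b=Δ1−h1·(2M1+M2)/6=1
t_q=1/2 → seg 0, τ=1/2; S=0+1·τ+0·τ²+0·τ³=1/2

  seg 0: a=0 b=1 c=0 d=0
  seg 1: a=2 b=1 c=0 d=0
S(1/2) = 1/2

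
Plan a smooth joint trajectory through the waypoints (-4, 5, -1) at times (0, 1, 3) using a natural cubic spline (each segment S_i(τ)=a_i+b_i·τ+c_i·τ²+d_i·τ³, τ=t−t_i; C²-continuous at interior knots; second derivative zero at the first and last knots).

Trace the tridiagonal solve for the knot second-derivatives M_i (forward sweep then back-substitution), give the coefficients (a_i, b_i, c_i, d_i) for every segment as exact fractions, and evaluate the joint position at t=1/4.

Δ: Δ0=9, Δ1=-3
row 1: diag=6, rhs=-72; c'=1/3, d'=-12
back: M1=-12
M: M0=0, M1=-12, M2=0
seg 0: a=-4, c=M0/2=0, d=(M1−M0)/(6·1)=-2, b=Δ0−h0·(2M0+M1)/6=11
seg 1: a=5, c=M1/2=-6, d=(M2−M1)/(6·2)=1, b=Δ1−h1·(2M1+M2)/6=5
t_q=1/4 → seg 0, τ=1/4; S=-4+11·τ+0·τ²+-2·τ³=-41/32

  seg 0: a=-4 b=11 c=0 d=-2
  seg 1: a=5 b=5 c=-6 d=1
S(1/4) = -41/32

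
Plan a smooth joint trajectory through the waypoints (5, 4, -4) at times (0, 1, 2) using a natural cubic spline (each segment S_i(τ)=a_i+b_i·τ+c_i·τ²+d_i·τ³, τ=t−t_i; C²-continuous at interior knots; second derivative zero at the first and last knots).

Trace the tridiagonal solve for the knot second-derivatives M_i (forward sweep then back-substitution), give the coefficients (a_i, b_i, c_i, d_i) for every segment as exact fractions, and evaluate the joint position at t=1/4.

Δ: Δ0=-1, Δ1=-8
row 1: diag=4, rhs=-42; c'=1/4, d'=-21/2
back: M1=-21/2
M: M0=0, M1=-21/2, M2=0
seg 0: a=5, c=M0/2=0, d=(M1−M0)/(6·1)=-7/4, b=Δ0−h0·(2M0+M1)/6=3/4
seg 1: a=4, c=M1/2=-21/4, d=(M2−M1)/(6·1)=7/4, b=Δ1−h1·(2M1+M2)/6=-9/2
t_q=1/4 → seg 0, τ=1/4; S=5+3/4·τ+0·τ²+-7/4·τ³=1321/256

  seg 0: a=5 b=3/4 c=0 d=-7/4
  seg 1: a=4 b=-9/2 c=-21/4 d=7/4
S(1/4) = 1321/256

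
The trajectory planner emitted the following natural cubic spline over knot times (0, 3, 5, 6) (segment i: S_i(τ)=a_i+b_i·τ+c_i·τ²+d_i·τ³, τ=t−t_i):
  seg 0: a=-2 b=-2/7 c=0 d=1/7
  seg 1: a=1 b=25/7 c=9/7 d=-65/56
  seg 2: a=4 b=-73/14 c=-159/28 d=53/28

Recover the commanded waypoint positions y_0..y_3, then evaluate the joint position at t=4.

y_0=-2 y_1=1 y_2=4 y_3=-5
S(4) = 263/56

y_0 = S_0(0) = a_0 = -2
y_1 = S_1(0) = a_1 = 1
y_2 = S_2(0) = a_2 = 4
y_3 = S_2(1) = -5
t_q=4 is in segment 1 (τ=1); S_1(τ)=263/56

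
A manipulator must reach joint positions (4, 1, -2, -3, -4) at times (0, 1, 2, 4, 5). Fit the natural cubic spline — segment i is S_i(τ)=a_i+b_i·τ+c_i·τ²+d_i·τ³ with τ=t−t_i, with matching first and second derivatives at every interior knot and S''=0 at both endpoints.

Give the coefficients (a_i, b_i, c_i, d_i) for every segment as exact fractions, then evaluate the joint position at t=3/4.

  seg 0: a=4 b=-175/61 c=0 d=-8/61
  seg 1: a=1 b=-199/61 c=-24/61 d=40/61
  seg 2: a=-2 b=-127/61 c=96/61 d=-191/488
  seg 3: a=-3 b=-59/122 c=-189/244 d=63/244
S(3/4) = 875/488

Δ: Δ0=-3, Δ1=-3, Δ2=-1/2, Δ3=-1
row 1: diag=4, rhs=0; c'=1/4, d'=0
row 2: denom=6−1·1/4=23/4; d'=(15−1·0)/(23/4)=60/23
row 3: denom=6−2·8/23=122/23; d'=(-3−2·60/23)/(122/23)=-189/122
back: M3=-189/122
back: M2=60/23−8/23·-189/122=192/61
back: M1=0−1/4·192/61=-48/61
M: M0=0, M1=-48/61, M2=192/61, M3=-189/122, M4=0
seg 0: a=4, c=M0/2=0, d=(M1−M0)/(6·1)=-8/61, b=Δ0−h0·(2M0+M1)/6=-175/61
seg 1: a=1, c=M1/2=-24/61, d=(M2−M1)/(6·1)=40/61, b=Δ1−h1·(2M1+M2)/6=-199/61
seg 2: a=-2, c=M2/2=96/61, d=(M3−M2)/(6·2)=-191/488, b=Δ2−h2·(2M2+M3)/6=-127/61
seg 3: a=-3, c=M3/2=-189/244, d=(M4−M3)/(6·1)=63/244, b=Δ3−h3·(2M3+M4)/6=-59/122
t_q=3/4 → seg 0, τ=3/4; S=4+-175/61·τ+0·τ²+-8/61·τ³=875/488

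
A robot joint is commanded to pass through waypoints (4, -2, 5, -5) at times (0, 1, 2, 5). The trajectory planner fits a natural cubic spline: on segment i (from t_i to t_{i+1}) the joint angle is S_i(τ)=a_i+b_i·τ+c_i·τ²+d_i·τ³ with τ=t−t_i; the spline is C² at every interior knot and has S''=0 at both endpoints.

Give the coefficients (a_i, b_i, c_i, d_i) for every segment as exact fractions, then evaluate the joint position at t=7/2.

Δ: Δ0=-6, Δ1=7, Δ2=-10/3
row 1: diag=4, rhs=78; c'=1/4, d'=39/2
row 2: denom=8−1·1/4=31/4; d'=(-62−1·39/2)/(31/4)=-326/31
back: M2=-326/31
back: M1=39/2−1/4·-326/31=686/31
M: M0=0, M1=686/31, M2=-326/31, M3=0
seg 0: a=4, c=M0/2=0, d=(M1−M0)/(6·1)=343/93, b=Δ0−h0·(2M0+M1)/6=-901/93
seg 1: a=-2, c=M1/2=343/31, d=(M2−M1)/(6·1)=-506/93, b=Δ1−h1·(2M1+M2)/6=128/93
seg 2: a=5, c=M2/2=-163/31, d=(M3−M2)/(6·3)=163/279, b=Δ2−h2·(2M2+M3)/6=668/93
t_q=7/2 → seg 2, τ=3/2; S=5+668/93·τ+-163/31·τ²+163/279·τ³=1467/248

  seg 0: a=4 b=-901/93 c=0 d=343/93
  seg 1: a=-2 b=128/93 c=343/31 d=-506/93
  seg 2: a=5 b=668/93 c=-163/31 d=163/279
S(7/2) = 1467/248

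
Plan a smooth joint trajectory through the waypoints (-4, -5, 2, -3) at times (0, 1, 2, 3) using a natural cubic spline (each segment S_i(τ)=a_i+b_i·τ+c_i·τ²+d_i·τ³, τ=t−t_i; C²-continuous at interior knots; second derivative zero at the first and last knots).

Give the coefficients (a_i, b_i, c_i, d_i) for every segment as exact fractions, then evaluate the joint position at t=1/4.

  seg 0: a=-4 b=-59/15 c=0 d=44/15
  seg 1: a=-5 b=73/15 c=44/5 d=-20/3
  seg 2: a=2 b=37/15 c=-56/5 d=56/15
S(1/4) = -79/16

Δ: Δ0=-1, Δ1=7, Δ2=-5
row 1: diag=4, rhs=48; c'=1/4, d'=12
row 2: denom=4−1·1/4=15/4; d'=(-72−1·12)/(15/4)=-112/5
back: M2=-112/5
back: M1=12−1/4·-112/5=88/5
M: M0=0, M1=88/5, M2=-112/5, M3=0
seg 0: a=-4, c=M0/2=0, d=(M1−M0)/(6·1)=44/15, b=Δ0−h0·(2M0+M1)/6=-59/15
seg 1: a=-5, c=M1/2=44/5, d=(M2−M1)/(6·1)=-20/3, b=Δ1−h1·(2M1+M2)/6=73/15
seg 2: a=2, c=M2/2=-56/5, d=(M3−M2)/(6·1)=56/15, b=Δ2−h2·(2M2+M3)/6=37/15
t_q=1/4 → seg 0, τ=1/4; S=-4+-59/15·τ+0·τ²+44/15·τ³=-79/16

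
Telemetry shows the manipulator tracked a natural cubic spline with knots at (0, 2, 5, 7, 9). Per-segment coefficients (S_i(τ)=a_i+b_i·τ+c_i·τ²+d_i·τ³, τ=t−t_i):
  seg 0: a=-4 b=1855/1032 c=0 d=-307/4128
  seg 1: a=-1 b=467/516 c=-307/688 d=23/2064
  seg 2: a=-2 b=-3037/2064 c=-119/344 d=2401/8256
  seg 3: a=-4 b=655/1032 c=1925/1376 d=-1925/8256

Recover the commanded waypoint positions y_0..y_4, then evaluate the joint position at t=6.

y_0=-4 y_1=-1 y_2=-2 y_3=-4 y_4=1
S(6) = -9705/2752

y_0 = S_0(0) = a_0 = -4
y_1 = S_1(0) = a_1 = -1
y_2 = S_2(0) = a_2 = -2
y_3 = S_3(0) = a_3 = -4
y_4 = S_3(2) = 1
t_q=6 is in segment 2 (τ=1); S_2(τ)=-9705/2752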